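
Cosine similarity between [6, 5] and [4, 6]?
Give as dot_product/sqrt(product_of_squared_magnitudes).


dot = 54. |a|^2 = 61, |b|^2 = 52. cos = 54/sqrt(3172).

54/sqrt(3172)


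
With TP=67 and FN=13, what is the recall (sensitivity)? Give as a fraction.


Recall = TP / (TP + FN) = 67 / 80 = 67/80.

67/80


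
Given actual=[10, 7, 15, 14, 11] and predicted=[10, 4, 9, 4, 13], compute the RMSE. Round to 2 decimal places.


MSE = 29.8000. RMSE = sqrt(29.8000) = 5.46.

5.46


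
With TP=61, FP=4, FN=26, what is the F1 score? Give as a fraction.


Precision = 61/65 = 61/65. Recall = 61/87 = 61/87. F1 = 2*P*R/(P+R) = 61/76.

61/76


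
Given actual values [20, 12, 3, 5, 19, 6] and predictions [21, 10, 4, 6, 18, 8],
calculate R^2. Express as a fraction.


Mean(y) = 65/6. SS_res = 12. SS_tot = 1625/6. R^2 = 1 - 12/(1625/6) = 1553/1625.

1553/1625


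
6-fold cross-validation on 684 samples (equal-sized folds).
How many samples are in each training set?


Each validation fold has 684/6 = 114 samples. Training set = 684 - 114 = 570.

570


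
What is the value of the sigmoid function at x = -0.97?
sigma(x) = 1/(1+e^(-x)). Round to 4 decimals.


sigma(-0.97) = 1/(1+e^(0.97)) = 1/(1+2.637944) = 1/3.637944 = 0.2749.

0.2749


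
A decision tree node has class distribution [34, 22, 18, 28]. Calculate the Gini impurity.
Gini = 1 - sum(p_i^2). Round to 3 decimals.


Total = 102. Proportions: 34/102, 22/102, 18/102, 28/102. sum(p_i^2) = 0.2641. Gini = 1 - 0.2641 = 0.7359, which rounds to 0.736.

0.736


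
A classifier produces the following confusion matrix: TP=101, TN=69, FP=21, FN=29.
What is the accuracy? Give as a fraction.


Accuracy = (TP + TN) / (TP + TN + FP + FN) = (101 + 69) / 220 = 17/22.

17/22


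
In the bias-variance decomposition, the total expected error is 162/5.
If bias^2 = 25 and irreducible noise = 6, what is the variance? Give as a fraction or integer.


Total error = bias^2 + variance + irreducible noise. So variance = 162/5 - 25 - 6 = 7/5.

7/5


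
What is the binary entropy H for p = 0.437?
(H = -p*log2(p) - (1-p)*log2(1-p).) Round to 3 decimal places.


H = -0.437*log2(0.437) - 0.563*log2(0.563) = 0.989.

0.989


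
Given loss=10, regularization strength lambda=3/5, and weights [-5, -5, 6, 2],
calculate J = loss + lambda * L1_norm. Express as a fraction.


L1 norm = sum(|w|) = 18. J = 10 + 3/5 * 18 = 104/5.

104/5


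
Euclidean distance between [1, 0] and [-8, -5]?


d = sqrt(sum of squared differences). (1--8)^2=81, (0--5)^2=25. Sum = 106.

sqrt(106)


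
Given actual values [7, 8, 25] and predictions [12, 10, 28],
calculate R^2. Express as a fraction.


Mean(y) = 40/3. SS_res = 38. SS_tot = 614/3. R^2 = 1 - 38/(614/3) = 250/307.

250/307


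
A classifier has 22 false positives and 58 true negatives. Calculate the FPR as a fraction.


FPR = FP / (FP + TN) = 22 / 80 = 11/40.

11/40


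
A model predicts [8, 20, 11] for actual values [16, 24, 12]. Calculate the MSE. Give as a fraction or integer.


MSE = (1/3) * ((16-8)^2=64 + (24-20)^2=16 + (12-11)^2=1). Sum = 81. MSE = 27.

27


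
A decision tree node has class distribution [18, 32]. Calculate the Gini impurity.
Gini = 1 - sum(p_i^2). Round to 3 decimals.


Total = 50. Proportions: 18/50, 32/50. sum(p_i^2) = 0.5392. Gini = 1 - 0.5392 = 0.4608, which rounds to 0.461.

0.461


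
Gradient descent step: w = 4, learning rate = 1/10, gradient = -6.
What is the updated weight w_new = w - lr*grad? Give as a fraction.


w_new = 4 - 1/10 * -6 = 4 - -3/5 = 23/5.

23/5


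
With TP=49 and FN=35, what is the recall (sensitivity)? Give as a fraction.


Recall = TP / (TP + FN) = 49 / 84 = 7/12.

7/12


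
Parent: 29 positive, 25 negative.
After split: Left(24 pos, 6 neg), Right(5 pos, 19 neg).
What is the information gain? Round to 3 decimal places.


H(parent) = 0.9960. H(left) = 0.7219, H(right) = 0.7383. Weighted = (30/54)*0.7219 + (24/54)*0.7383 = 0.7292. IG = 0.9960 - 0.7292 = 0.2668, which rounds to 0.267.

0.267


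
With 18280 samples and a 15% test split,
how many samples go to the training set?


Test set = 18280 * 15% = 2742. Training set = 18280 - 2742 = 15538.

15538


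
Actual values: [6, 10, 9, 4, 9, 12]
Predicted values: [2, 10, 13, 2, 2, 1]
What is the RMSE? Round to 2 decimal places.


MSE = 34.3333. RMSE = sqrt(34.3333) = 5.86.

5.86


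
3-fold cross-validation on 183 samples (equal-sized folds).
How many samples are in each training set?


Each validation fold has 183/3 = 61 samples. Training set = 183 - 61 = 122.

122


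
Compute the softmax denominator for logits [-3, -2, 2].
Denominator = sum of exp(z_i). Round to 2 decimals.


Denom = e^-3=0.0498 + e^-2=0.1353 + e^2=7.3891. Sum = 7.5742, which rounds to 7.57.

7.57


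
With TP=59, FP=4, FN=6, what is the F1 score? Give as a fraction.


Precision = 59/63 = 59/63. Recall = 59/65 = 59/65. F1 = 2*P*R/(P+R) = 59/64.

59/64


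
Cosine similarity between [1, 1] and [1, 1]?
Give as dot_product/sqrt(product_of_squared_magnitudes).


dot = 2. |a|^2 = 2, |b|^2 = 2. cos = 2/sqrt(4).

2/sqrt(4)


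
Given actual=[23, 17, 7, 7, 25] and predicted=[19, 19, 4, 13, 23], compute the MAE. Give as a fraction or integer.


MAE = (1/5) * (|23-19|=4 + |17-19|=2 + |7-4|=3 + |7-13|=6 + |25-23|=2). Sum = 17. MAE = 17/5.

17/5


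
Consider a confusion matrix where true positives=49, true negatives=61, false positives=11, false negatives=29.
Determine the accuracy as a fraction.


Accuracy = (TP + TN) / (TP + TN + FP + FN) = (49 + 61) / 150 = 11/15.

11/15


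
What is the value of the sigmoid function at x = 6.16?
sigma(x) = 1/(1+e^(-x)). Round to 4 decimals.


sigma(6.16) = 1/(1+e^(-6.16)) = 1/(1+0.002112) = 1/1.002112 = 0.9979.

0.9979


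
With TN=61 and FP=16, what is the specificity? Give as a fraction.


Specificity = TN / (TN + FP) = 61 / 77 = 61/77.

61/77


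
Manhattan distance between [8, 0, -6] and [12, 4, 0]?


d = sum of absolute differences: |8-12|=4 + |0-4|=4 + |-6-0|=6 = 14.

14


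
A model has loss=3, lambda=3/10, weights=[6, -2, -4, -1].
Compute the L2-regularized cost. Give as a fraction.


L2 sq norm = sum(w^2) = 57. J = 3 + 3/10 * 57 = 201/10.

201/10


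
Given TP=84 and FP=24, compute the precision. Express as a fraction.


Precision = TP / (TP + FP) = 84 / 108 = 7/9.

7/9


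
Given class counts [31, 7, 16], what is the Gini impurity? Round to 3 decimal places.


Total = 54. Proportions: 31/54, 7/54, 16/54. sum(p_i^2) = 0.4342. Gini = 1 - 0.4342 = 0.5658, which rounds to 0.566.

0.566


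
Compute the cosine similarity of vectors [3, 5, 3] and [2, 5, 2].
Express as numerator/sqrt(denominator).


dot = 37. |a|^2 = 43, |b|^2 = 33. cos = 37/sqrt(1419).

37/sqrt(1419)


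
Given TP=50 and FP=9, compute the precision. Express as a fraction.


Precision = TP / (TP + FP) = 50 / 59 = 50/59.

50/59


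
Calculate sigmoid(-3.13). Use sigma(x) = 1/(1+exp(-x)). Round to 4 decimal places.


sigma(-3.13) = 1/(1+e^(3.13)) = 1/(1+22.873980) = 1/23.873980 = 0.0419.

0.0419


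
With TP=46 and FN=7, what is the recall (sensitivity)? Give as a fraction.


Recall = TP / (TP + FN) = 46 / 53 = 46/53.

46/53


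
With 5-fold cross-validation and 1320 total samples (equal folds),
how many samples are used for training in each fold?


Each validation fold has 1320/5 = 264 samples. Training set = 1320 - 264 = 1056.

1056


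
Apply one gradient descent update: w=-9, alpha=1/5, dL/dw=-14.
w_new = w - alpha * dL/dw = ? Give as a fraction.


w_new = -9 - 1/5 * -14 = -9 - -14/5 = -31/5.

-31/5


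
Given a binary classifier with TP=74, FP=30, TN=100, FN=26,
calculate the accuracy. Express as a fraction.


Accuracy = (TP + TN) / (TP + TN + FP + FN) = (74 + 100) / 230 = 87/115.

87/115


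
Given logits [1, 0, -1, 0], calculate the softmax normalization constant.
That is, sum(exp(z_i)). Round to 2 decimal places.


Denom = e^1=2.7183 + e^0=1.0000 + e^-1=0.3679 + e^0=1.0000. Sum = 5.0862, which rounds to 5.09.

5.09


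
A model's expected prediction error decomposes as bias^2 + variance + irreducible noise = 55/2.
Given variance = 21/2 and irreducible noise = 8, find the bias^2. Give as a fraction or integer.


Total error = bias^2 + variance + irreducible noise. So bias^2 = 55/2 - 21/2 - 8 = 9.

9


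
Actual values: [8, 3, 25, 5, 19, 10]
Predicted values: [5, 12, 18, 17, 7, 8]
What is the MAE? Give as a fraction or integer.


MAE = (1/6) * (|8-5|=3 + |3-12|=9 + |25-18|=7 + |5-17|=12 + |19-7|=12 + |10-8|=2). Sum = 45. MAE = 15/2.

15/2


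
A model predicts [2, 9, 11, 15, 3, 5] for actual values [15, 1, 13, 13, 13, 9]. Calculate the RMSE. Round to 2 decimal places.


MSE = 59.5000. RMSE = sqrt(59.5000) = 7.71.

7.71


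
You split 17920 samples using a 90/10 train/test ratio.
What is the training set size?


Test set = 17920 * 10% = 1792. Training set = 17920 - 1792 = 16128.

16128


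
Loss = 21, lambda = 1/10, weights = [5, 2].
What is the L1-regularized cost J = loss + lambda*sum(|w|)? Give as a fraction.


L1 norm = sum(|w|) = 7. J = 21 + 1/10 * 7 = 217/10.

217/10


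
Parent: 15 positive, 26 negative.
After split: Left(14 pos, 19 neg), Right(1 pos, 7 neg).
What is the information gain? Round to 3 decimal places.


H(parent) = 0.9474. H(left) = 0.9834, H(right) = 0.5436. Weighted = (33/41)*0.9834 + (8/41)*0.5436 = 0.8976. IG = 0.9474 - 0.8976 = 0.0498, which rounds to 0.050.

0.050


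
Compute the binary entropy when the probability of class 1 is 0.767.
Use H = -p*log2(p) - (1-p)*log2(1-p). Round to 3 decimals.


H = -0.767*log2(0.767) - 0.233*log2(0.233) = 0.783.

0.783


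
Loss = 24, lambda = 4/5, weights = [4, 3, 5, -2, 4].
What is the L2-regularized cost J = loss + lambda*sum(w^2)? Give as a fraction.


L2 sq norm = sum(w^2) = 70. J = 24 + 4/5 * 70 = 80.

80


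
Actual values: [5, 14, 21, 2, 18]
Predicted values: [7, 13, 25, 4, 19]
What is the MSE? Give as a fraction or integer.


MSE = (1/5) * ((5-7)^2=4 + (14-13)^2=1 + (21-25)^2=16 + (2-4)^2=4 + (18-19)^2=1). Sum = 26. MSE = 26/5.

26/5


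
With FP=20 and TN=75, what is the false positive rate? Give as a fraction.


FPR = FP / (FP + TN) = 20 / 95 = 4/19.

4/19


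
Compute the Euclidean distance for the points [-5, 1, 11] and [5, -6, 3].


d = sqrt(sum of squared differences). (-5-5)^2=100, (1--6)^2=49, (11-3)^2=64. Sum = 213.

sqrt(213)


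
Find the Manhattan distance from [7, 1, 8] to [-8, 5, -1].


d = sum of absolute differences: |7--8|=15 + |1-5|=4 + |8--1|=9 = 28.

28


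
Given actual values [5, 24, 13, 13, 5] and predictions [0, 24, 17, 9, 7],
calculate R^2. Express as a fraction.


Mean(y) = 12. SS_res = 61. SS_tot = 244. R^2 = 1 - 61/(244) = 3/4.

3/4


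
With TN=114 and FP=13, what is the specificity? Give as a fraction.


Specificity = TN / (TN + FP) = 114 / 127 = 114/127.

114/127


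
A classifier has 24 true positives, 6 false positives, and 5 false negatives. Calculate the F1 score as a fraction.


Precision = 24/30 = 4/5. Recall = 24/29 = 24/29. F1 = 2*P*R/(P+R) = 48/59.

48/59


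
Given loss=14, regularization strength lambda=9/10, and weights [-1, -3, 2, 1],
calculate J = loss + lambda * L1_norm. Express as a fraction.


L1 norm = sum(|w|) = 7. J = 14 + 9/10 * 7 = 203/10.

203/10


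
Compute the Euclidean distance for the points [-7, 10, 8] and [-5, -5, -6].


d = sqrt(sum of squared differences). (-7--5)^2=4, (10--5)^2=225, (8--6)^2=196. Sum = 425.

sqrt(425)


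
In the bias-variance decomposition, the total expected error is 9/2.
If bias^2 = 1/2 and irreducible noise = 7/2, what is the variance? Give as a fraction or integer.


Total error = bias^2 + variance + irreducible noise. So variance = 9/2 - 1/2 - 7/2 = 1/2.

1/2


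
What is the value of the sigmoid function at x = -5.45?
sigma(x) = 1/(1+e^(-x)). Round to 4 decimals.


sigma(-5.45) = 1/(1+e^(5.45)) = 1/(1+232.758166) = 1/233.758166 = 0.0043.

0.0043


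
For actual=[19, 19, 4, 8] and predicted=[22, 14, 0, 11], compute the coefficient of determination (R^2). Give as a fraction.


Mean(y) = 25/2. SS_res = 59. SS_tot = 177. R^2 = 1 - 59/(177) = 2/3.

2/3


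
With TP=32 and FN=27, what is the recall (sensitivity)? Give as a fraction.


Recall = TP / (TP + FN) = 32 / 59 = 32/59.

32/59


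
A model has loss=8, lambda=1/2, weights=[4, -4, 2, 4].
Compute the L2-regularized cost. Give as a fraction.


L2 sq norm = sum(w^2) = 52. J = 8 + 1/2 * 52 = 34.

34


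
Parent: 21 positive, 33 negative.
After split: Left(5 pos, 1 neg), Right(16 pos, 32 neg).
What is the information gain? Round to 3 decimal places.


H(parent) = 0.9641. H(left) = 0.6500, H(right) = 0.9183. Weighted = (6/54)*0.6500 + (48/54)*0.9183 = 0.8885. IG = 0.9641 - 0.8885 = 0.0756, which rounds to 0.076.

0.076


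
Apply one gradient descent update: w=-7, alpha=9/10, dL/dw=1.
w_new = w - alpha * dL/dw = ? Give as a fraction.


w_new = -7 - 9/10 * 1 = -7 - 9/10 = -79/10.

-79/10


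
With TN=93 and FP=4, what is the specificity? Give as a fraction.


Specificity = TN / (TN + FP) = 93 / 97 = 93/97.

93/97


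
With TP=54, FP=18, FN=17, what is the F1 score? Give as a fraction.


Precision = 54/72 = 3/4. Recall = 54/71 = 54/71. F1 = 2*P*R/(P+R) = 108/143.

108/143


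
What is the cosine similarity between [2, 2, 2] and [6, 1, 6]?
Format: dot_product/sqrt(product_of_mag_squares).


dot = 26. |a|^2 = 12, |b|^2 = 73. cos = 26/sqrt(876).

26/sqrt(876)


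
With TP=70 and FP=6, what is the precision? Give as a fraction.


Precision = TP / (TP + FP) = 70 / 76 = 35/38.

35/38


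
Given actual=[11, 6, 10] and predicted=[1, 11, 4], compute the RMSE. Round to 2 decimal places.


MSE = 53.6667. RMSE = sqrt(53.6667) = 7.33.

7.33


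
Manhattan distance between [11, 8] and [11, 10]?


d = sum of absolute differences: |11-11|=0 + |8-10|=2 = 2.

2


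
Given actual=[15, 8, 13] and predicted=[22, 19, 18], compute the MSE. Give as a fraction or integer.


MSE = (1/3) * ((15-22)^2=49 + (8-19)^2=121 + (13-18)^2=25). Sum = 195. MSE = 65.

65


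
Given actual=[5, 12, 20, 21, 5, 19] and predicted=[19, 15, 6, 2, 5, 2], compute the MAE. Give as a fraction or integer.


MAE = (1/6) * (|5-19|=14 + |12-15|=3 + |20-6|=14 + |21-2|=19 + |5-5|=0 + |19-2|=17). Sum = 67. MAE = 67/6.

67/6


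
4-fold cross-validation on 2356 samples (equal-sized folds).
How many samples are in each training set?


Each validation fold has 2356/4 = 589 samples. Training set = 2356 - 589 = 1767.

1767


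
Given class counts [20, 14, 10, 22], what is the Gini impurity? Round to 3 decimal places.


Total = 66. Proportions: 20/66, 14/66, 10/66, 22/66. sum(p_i^2) = 0.2709. Gini = 1 - 0.2709 = 0.7291, which rounds to 0.729.

0.729


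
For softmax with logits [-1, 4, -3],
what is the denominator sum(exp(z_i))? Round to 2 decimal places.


Denom = e^-1=0.3679 + e^4=54.5982 + e^-3=0.0498. Sum = 55.0159, which rounds to 55.02.

55.02


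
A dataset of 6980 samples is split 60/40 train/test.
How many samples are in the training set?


Test set = 6980 * 40% = 2792. Training set = 6980 - 2792 = 4188.

4188


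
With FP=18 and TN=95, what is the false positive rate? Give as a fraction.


FPR = FP / (FP + TN) = 18 / 113 = 18/113.

18/113


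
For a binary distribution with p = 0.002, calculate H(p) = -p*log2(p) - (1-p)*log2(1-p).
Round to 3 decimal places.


H = -0.002*log2(0.002) - 0.998*log2(0.998) = 0.021.

0.021


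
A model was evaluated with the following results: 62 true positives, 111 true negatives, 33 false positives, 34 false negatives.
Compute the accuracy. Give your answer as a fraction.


Accuracy = (TP + TN) / (TP + TN + FP + FN) = (62 + 111) / 240 = 173/240.

173/240


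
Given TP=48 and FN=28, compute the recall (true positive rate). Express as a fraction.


Recall = TP / (TP + FN) = 48 / 76 = 12/19.

12/19


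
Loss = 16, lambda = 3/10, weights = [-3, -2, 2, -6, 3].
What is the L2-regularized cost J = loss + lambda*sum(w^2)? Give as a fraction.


L2 sq norm = sum(w^2) = 62. J = 16 + 3/10 * 62 = 173/5.

173/5


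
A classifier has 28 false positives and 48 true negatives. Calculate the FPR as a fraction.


FPR = FP / (FP + TN) = 28 / 76 = 7/19.

7/19


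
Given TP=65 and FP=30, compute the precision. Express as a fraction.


Precision = TP / (TP + FP) = 65 / 95 = 13/19.

13/19


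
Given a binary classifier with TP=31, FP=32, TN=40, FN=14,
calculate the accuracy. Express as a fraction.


Accuracy = (TP + TN) / (TP + TN + FP + FN) = (31 + 40) / 117 = 71/117.

71/117


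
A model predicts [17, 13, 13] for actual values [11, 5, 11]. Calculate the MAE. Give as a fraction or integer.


MAE = (1/3) * (|11-17|=6 + |5-13|=8 + |11-13|=2). Sum = 16. MAE = 16/3.

16/3


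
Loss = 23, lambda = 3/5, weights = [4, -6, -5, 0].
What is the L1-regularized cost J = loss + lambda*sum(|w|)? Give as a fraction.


L1 norm = sum(|w|) = 15. J = 23 + 3/5 * 15 = 32.

32


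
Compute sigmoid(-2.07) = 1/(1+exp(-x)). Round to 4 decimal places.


sigma(-2.07) = 1/(1+e^(2.07)) = 1/(1+7.924823) = 1/8.924823 = 0.1120.

0.1120


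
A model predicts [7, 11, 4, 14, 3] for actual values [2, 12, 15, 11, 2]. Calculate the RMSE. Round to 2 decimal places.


MSE = 31.4000. RMSE = sqrt(31.4000) = 5.60.

5.60


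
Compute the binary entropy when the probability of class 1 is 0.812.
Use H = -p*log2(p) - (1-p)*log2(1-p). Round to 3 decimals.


H = -0.812*log2(0.812) - 0.188*log2(0.188) = 0.697.

0.697


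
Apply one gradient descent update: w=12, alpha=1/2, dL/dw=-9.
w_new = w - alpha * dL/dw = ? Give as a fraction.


w_new = 12 - 1/2 * -9 = 12 - -9/2 = 33/2.

33/2


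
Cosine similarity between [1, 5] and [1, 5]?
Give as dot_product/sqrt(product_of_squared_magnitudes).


dot = 26. |a|^2 = 26, |b|^2 = 26. cos = 26/sqrt(676).

26/sqrt(676)


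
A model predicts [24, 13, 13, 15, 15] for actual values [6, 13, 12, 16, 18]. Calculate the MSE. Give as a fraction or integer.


MSE = (1/5) * ((6-24)^2=324 + (13-13)^2=0 + (12-13)^2=1 + (16-15)^2=1 + (18-15)^2=9). Sum = 335. MSE = 67.

67


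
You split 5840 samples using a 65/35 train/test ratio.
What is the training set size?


Test set = 5840 * 35% = 2044. Training set = 5840 - 2044 = 3796.

3796


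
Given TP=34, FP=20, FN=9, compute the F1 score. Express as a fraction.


Precision = 34/54 = 17/27. Recall = 34/43 = 34/43. F1 = 2*P*R/(P+R) = 68/97.

68/97


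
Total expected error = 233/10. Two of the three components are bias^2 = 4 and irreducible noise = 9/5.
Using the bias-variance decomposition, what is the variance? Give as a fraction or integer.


Total error = bias^2 + variance + irreducible noise. So variance = 233/10 - 4 - 9/5 = 35/2.

35/2


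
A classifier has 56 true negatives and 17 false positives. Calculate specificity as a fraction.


Specificity = TN / (TN + FP) = 56 / 73 = 56/73.

56/73


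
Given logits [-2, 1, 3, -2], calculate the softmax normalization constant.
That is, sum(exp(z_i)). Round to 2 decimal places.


Denom = e^-2=0.1353 + e^1=2.7183 + e^3=20.0855 + e^-2=0.1353. Sum = 23.0744, which rounds to 23.07.

23.07


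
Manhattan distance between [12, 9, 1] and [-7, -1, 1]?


d = sum of absolute differences: |12--7|=19 + |9--1|=10 + |1-1|=0 = 29.

29


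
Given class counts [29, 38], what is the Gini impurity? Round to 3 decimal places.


Total = 67. Proportions: 29/67, 38/67. sum(p_i^2) = 0.5090. Gini = 1 - 0.5090 = 0.4910, which rounds to 0.491.

0.491


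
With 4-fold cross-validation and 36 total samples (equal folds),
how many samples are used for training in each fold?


Each validation fold has 36/4 = 9 samples. Training set = 36 - 9 = 27.

27


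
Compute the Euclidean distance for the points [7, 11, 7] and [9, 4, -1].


d = sqrt(sum of squared differences). (7-9)^2=4, (11-4)^2=49, (7--1)^2=64. Sum = 117.

sqrt(117)


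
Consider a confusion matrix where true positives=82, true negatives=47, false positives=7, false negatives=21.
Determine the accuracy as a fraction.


Accuracy = (TP + TN) / (TP + TN + FP + FN) = (82 + 47) / 157 = 129/157.

129/157


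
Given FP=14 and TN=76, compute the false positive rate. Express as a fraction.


FPR = FP / (FP + TN) = 14 / 90 = 7/45.

7/45


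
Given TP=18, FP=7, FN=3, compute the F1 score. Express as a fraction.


Precision = 18/25 = 18/25. Recall = 18/21 = 6/7. F1 = 2*P*R/(P+R) = 18/23.

18/23


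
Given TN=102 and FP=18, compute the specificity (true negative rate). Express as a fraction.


Specificity = TN / (TN + FP) = 102 / 120 = 17/20.

17/20


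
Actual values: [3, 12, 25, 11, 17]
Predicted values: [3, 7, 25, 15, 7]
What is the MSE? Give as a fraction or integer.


MSE = (1/5) * ((3-3)^2=0 + (12-7)^2=25 + (25-25)^2=0 + (11-15)^2=16 + (17-7)^2=100). Sum = 141. MSE = 141/5.

141/5


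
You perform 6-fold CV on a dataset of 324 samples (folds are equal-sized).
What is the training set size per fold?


Each validation fold has 324/6 = 54 samples. Training set = 324 - 54 = 270.

270


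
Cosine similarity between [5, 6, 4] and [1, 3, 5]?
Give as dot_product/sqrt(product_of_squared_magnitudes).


dot = 43. |a|^2 = 77, |b|^2 = 35. cos = 43/sqrt(2695).

43/sqrt(2695)


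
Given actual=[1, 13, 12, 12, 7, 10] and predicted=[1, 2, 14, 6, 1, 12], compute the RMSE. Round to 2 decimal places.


MSE = 33.5000. RMSE = sqrt(33.5000) = 5.79.

5.79


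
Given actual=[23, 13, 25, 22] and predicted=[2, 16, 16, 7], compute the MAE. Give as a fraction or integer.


MAE = (1/4) * (|23-2|=21 + |13-16|=3 + |25-16|=9 + |22-7|=15). Sum = 48. MAE = 12.

12


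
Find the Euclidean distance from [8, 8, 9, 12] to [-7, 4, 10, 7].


d = sqrt(sum of squared differences). (8--7)^2=225, (8-4)^2=16, (9-10)^2=1, (12-7)^2=25. Sum = 267.

sqrt(267)


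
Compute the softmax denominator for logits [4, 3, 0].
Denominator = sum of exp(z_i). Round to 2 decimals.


Denom = e^4=54.5982 + e^3=20.0855 + e^0=1.0000. Sum = 75.6837, which rounds to 75.68.

75.68


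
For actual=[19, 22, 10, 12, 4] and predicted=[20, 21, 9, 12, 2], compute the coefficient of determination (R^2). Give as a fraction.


Mean(y) = 67/5. SS_res = 7. SS_tot = 1036/5. R^2 = 1 - 7/(1036/5) = 143/148.

143/148


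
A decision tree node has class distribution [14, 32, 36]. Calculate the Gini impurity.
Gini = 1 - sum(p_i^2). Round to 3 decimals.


Total = 82. Proportions: 14/82, 32/82, 36/82. sum(p_i^2) = 0.3742. Gini = 1 - 0.3742 = 0.6258, which rounds to 0.626.

0.626


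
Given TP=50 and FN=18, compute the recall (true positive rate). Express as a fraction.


Recall = TP / (TP + FN) = 50 / 68 = 25/34.

25/34


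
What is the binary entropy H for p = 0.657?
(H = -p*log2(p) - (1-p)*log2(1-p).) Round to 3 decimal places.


H = -0.657*log2(0.657) - 0.343*log2(0.343) = 0.928.

0.928


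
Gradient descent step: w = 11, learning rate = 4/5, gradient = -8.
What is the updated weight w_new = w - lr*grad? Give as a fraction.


w_new = 11 - 4/5 * -8 = 11 - -32/5 = 87/5.

87/5


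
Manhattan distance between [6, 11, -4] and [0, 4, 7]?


d = sum of absolute differences: |6-0|=6 + |11-4|=7 + |-4-7|=11 = 24.

24


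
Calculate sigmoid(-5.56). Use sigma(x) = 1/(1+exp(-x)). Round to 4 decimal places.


sigma(-5.56) = 1/(1+e^(5.56)) = 1/(1+259.822836) = 1/260.822836 = 0.0038.

0.0038


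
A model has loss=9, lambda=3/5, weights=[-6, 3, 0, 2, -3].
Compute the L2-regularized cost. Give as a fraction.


L2 sq norm = sum(w^2) = 58. J = 9 + 3/5 * 58 = 219/5.

219/5


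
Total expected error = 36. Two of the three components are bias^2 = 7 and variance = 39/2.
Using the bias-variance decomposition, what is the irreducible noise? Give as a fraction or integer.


Total error = bias^2 + variance + irreducible noise. So irreducible noise = 36 - 7 - 39/2 = 19/2.

19/2


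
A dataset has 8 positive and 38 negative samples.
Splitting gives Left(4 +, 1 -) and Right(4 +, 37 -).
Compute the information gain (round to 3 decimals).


H(parent) = 0.6666. H(left) = 0.7219, H(right) = 0.4612. Weighted = (5/46)*0.7219 + (41/46)*0.4612 = 0.4895. IG = 0.6666 - 0.4895 = 0.1771, which rounds to 0.177.

0.177


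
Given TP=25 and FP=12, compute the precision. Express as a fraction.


Precision = TP / (TP + FP) = 25 / 37 = 25/37.

25/37


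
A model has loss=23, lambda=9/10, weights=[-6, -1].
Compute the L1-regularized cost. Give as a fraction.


L1 norm = sum(|w|) = 7. J = 23 + 9/10 * 7 = 293/10.

293/10


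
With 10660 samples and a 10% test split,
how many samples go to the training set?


Test set = 10660 * 10% = 1066. Training set = 10660 - 1066 = 9594.

9594


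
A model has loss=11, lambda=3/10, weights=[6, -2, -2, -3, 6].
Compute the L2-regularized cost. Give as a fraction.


L2 sq norm = sum(w^2) = 89. J = 11 + 3/10 * 89 = 377/10.

377/10


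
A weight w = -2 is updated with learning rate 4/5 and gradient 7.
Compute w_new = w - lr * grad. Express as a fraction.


w_new = -2 - 4/5 * 7 = -2 - 28/5 = -38/5.

-38/5


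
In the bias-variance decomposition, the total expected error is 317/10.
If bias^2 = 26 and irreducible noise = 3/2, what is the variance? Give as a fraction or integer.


Total error = bias^2 + variance + irreducible noise. So variance = 317/10 - 26 - 3/2 = 21/5.

21/5


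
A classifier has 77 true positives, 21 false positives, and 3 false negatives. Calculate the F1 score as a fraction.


Precision = 77/98 = 11/14. Recall = 77/80 = 77/80. F1 = 2*P*R/(P+R) = 77/89.

77/89


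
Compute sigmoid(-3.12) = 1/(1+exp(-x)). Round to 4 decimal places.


sigma(-3.12) = 1/(1+e^(3.12)) = 1/(1+22.646380) = 1/23.646380 = 0.0423.

0.0423


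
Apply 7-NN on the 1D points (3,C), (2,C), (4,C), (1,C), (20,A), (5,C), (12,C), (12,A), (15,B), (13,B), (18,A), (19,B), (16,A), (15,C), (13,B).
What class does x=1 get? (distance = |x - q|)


Distances: |3-1|=2, |2-1|=1, |4-1|=3, |1-1|=0, |20-1|=19, |5-1|=4, |12-1|=11, |12-1|=11, |15-1|=14, |13-1|=12, |18-1|=17, |19-1|=18, |16-1|=15, |15-1|=14, |13-1|=12. 7 nearest: (1,C), (2,C), (3,C), (4,C), (5,C), (12,A), (12,C). Counts: {'C': 6, 'A': 1}. Majority class: C.

C


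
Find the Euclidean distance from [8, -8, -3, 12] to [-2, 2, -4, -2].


d = sqrt(sum of squared differences). (8--2)^2=100, (-8-2)^2=100, (-3--4)^2=1, (12--2)^2=196. Sum = 397.

sqrt(397)


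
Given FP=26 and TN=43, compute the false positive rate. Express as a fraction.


FPR = FP / (FP + TN) = 26 / 69 = 26/69.

26/69


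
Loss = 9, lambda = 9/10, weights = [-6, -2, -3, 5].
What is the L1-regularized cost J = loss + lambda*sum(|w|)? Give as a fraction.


L1 norm = sum(|w|) = 16. J = 9 + 9/10 * 16 = 117/5.

117/5


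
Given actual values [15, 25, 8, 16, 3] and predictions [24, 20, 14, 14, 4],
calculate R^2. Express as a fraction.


Mean(y) = 67/5. SS_res = 147. SS_tot = 1406/5. R^2 = 1 - 147/(1406/5) = 671/1406.

671/1406


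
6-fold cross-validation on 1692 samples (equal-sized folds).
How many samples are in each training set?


Each validation fold has 1692/6 = 282 samples. Training set = 1692 - 282 = 1410.

1410


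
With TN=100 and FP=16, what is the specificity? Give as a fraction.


Specificity = TN / (TN + FP) = 100 / 116 = 25/29.

25/29


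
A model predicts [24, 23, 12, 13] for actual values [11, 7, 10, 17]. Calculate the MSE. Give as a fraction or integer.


MSE = (1/4) * ((11-24)^2=169 + (7-23)^2=256 + (10-12)^2=4 + (17-13)^2=16). Sum = 445. MSE = 445/4.

445/4


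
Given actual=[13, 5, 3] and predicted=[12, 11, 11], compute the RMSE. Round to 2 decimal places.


MSE = 33.6667. RMSE = sqrt(33.6667) = 5.80.

5.80


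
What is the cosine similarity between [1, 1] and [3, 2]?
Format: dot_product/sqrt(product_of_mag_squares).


dot = 5. |a|^2 = 2, |b|^2 = 13. cos = 5/sqrt(26).

5/sqrt(26)


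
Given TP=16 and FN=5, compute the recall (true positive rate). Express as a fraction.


Recall = TP / (TP + FN) = 16 / 21 = 16/21.

16/21


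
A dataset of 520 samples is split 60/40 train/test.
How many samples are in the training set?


Test set = 520 * 40% = 208. Training set = 520 - 208 = 312.

312


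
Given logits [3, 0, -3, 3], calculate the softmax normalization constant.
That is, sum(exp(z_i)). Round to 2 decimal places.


Denom = e^3=20.0855 + e^0=1.0000 + e^-3=0.0498 + e^3=20.0855. Sum = 41.2208, which rounds to 41.22.

41.22


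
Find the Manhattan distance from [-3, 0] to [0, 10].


d = sum of absolute differences: |-3-0|=3 + |0-10|=10 = 13.

13


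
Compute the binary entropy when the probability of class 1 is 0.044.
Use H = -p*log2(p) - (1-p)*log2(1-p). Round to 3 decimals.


H = -0.044*log2(0.044) - 0.956*log2(0.956) = 0.260.

0.260


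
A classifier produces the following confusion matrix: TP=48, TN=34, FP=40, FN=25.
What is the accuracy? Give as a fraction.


Accuracy = (TP + TN) / (TP + TN + FP + FN) = (48 + 34) / 147 = 82/147.

82/147


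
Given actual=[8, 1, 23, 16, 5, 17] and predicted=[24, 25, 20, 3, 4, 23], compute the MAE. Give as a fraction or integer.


MAE = (1/6) * (|8-24|=16 + |1-25|=24 + |23-20|=3 + |16-3|=13 + |5-4|=1 + |17-23|=6). Sum = 63. MAE = 21/2.

21/2


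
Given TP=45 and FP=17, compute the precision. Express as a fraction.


Precision = TP / (TP + FP) = 45 / 62 = 45/62.

45/62


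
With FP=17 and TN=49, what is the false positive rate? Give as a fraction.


FPR = FP / (FP + TN) = 17 / 66 = 17/66.

17/66


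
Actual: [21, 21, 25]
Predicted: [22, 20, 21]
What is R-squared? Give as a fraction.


Mean(y) = 67/3. SS_res = 18. SS_tot = 32/3. R^2 = 1 - 18/(32/3) = -11/16.

-11/16


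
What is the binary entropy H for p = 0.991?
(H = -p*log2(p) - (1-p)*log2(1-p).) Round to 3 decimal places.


H = -0.991*log2(0.991) - 0.009*log2(0.009) = 0.074.

0.074


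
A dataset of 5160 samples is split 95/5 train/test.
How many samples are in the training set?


Test set = 5160 * 5% = 258. Training set = 5160 - 258 = 4902.

4902


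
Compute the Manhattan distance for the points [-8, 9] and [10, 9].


d = sum of absolute differences: |-8-10|=18 + |9-9|=0 = 18.

18


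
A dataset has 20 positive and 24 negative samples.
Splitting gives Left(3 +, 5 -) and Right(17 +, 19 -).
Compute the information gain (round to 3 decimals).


H(parent) = 0.9940. H(left) = 0.9544, H(right) = 0.9978. Weighted = (8/44)*0.9544 + (36/44)*0.9978 = 0.9899. IG = 0.9940 - 0.9899 = 0.0041, which rounds to 0.004.

0.004


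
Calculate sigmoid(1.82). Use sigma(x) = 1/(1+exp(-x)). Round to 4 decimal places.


sigma(1.82) = 1/(1+e^(-1.82)) = 1/(1+0.162026) = 1/1.162026 = 0.8606.

0.8606


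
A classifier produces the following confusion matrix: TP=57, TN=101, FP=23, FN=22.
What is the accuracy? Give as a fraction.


Accuracy = (TP + TN) / (TP + TN + FP + FN) = (57 + 101) / 203 = 158/203.

158/203


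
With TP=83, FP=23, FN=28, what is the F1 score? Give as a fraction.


Precision = 83/106 = 83/106. Recall = 83/111 = 83/111. F1 = 2*P*R/(P+R) = 166/217.

166/217


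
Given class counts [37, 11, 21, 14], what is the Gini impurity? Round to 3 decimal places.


Total = 83. Proportions: 37/83, 11/83, 21/83, 14/83. sum(p_i^2) = 0.3088. Gini = 1 - 0.3088 = 0.6912, which rounds to 0.691.

0.691


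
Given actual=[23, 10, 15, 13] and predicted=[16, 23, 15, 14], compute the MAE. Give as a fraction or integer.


MAE = (1/4) * (|23-16|=7 + |10-23|=13 + |15-15|=0 + |13-14|=1). Sum = 21. MAE = 21/4.

21/4


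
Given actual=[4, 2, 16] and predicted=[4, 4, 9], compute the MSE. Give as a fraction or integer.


MSE = (1/3) * ((4-4)^2=0 + (2-4)^2=4 + (16-9)^2=49). Sum = 53. MSE = 53/3.

53/3


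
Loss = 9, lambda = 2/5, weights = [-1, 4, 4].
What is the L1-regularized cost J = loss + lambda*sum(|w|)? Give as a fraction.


L1 norm = sum(|w|) = 9. J = 9 + 2/5 * 9 = 63/5.

63/5


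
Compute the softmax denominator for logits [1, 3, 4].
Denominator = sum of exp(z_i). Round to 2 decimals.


Denom = e^1=2.7183 + e^3=20.0855 + e^4=54.5982. Sum = 77.4020, which rounds to 77.40.

77.40


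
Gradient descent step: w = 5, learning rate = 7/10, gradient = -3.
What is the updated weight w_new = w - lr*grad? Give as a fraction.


w_new = 5 - 7/10 * -3 = 5 - -21/10 = 71/10.

71/10


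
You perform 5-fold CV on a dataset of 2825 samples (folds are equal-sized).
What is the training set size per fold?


Each validation fold has 2825/5 = 565 samples. Training set = 2825 - 565 = 2260.

2260


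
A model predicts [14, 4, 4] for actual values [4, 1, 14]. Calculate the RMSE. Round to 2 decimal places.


MSE = 69.6667. RMSE = sqrt(69.6667) = 8.35.

8.35


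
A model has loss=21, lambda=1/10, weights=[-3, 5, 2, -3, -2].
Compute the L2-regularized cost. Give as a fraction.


L2 sq norm = sum(w^2) = 51. J = 21 + 1/10 * 51 = 261/10.

261/10


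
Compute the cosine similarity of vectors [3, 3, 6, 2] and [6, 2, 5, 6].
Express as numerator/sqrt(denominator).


dot = 66. |a|^2 = 58, |b|^2 = 101. cos = 66/sqrt(5858).

66/sqrt(5858)


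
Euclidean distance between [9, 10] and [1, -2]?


d = sqrt(sum of squared differences). (9-1)^2=64, (10--2)^2=144. Sum = 208.

sqrt(208)


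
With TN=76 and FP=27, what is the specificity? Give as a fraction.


Specificity = TN / (TN + FP) = 76 / 103 = 76/103.

76/103


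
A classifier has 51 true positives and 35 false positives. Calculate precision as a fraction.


Precision = TP / (TP + FP) = 51 / 86 = 51/86.

51/86


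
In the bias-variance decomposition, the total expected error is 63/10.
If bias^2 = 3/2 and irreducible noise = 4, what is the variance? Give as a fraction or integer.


Total error = bias^2 + variance + irreducible noise. So variance = 63/10 - 3/2 - 4 = 4/5.

4/5


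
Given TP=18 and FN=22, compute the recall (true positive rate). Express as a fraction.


Recall = TP / (TP + FN) = 18 / 40 = 9/20.

9/20


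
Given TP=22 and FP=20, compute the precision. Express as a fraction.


Precision = TP / (TP + FP) = 22 / 42 = 11/21.

11/21


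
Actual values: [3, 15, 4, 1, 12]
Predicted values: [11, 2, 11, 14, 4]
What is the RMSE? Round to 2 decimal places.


MSE = 103.0000. RMSE = sqrt(103.0000) = 10.15.

10.15


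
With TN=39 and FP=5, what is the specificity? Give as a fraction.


Specificity = TN / (TN + FP) = 39 / 44 = 39/44.

39/44


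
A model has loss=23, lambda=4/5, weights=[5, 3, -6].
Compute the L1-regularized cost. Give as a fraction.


L1 norm = sum(|w|) = 14. J = 23 + 4/5 * 14 = 171/5.

171/5


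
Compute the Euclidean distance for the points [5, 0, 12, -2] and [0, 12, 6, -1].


d = sqrt(sum of squared differences). (5-0)^2=25, (0-12)^2=144, (12-6)^2=36, (-2--1)^2=1. Sum = 206.

sqrt(206)


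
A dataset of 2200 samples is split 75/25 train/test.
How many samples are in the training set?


Test set = 2200 * 25% = 550. Training set = 2200 - 550 = 1650.

1650


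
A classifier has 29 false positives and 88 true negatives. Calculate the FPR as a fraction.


FPR = FP / (FP + TN) = 29 / 117 = 29/117.

29/117


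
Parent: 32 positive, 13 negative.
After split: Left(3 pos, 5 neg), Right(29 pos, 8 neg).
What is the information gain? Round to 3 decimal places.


H(parent) = 0.8673. H(left) = 0.9544, H(right) = 0.7532. Weighted = (8/45)*0.9544 + (37/45)*0.7532 = 0.7890. IG = 0.8673 - 0.7890 = 0.0783, which rounds to 0.078.

0.078


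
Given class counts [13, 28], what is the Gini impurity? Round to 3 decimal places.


Total = 41. Proportions: 13/41, 28/41. sum(p_i^2) = 0.5669. Gini = 1 - 0.5669 = 0.4331, which rounds to 0.433.

0.433


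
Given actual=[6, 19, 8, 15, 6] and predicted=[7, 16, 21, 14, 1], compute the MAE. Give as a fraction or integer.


MAE = (1/5) * (|6-7|=1 + |19-16|=3 + |8-21|=13 + |15-14|=1 + |6-1|=5). Sum = 23. MAE = 23/5.

23/5


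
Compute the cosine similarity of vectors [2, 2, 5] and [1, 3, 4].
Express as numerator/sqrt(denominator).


dot = 28. |a|^2 = 33, |b|^2 = 26. cos = 28/sqrt(858).

28/sqrt(858)


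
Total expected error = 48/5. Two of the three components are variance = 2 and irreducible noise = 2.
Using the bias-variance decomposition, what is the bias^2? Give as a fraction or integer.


Total error = bias^2 + variance + irreducible noise. So bias^2 = 48/5 - 2 - 2 = 28/5.

28/5


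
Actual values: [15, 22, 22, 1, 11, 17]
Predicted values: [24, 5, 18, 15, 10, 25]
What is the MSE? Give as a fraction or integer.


MSE = (1/6) * ((15-24)^2=81 + (22-5)^2=289 + (22-18)^2=16 + (1-15)^2=196 + (11-10)^2=1 + (17-25)^2=64). Sum = 647. MSE = 647/6.

647/6


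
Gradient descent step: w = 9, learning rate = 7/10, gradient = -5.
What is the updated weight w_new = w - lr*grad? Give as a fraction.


w_new = 9 - 7/10 * -5 = 9 - -7/2 = 25/2.

25/2


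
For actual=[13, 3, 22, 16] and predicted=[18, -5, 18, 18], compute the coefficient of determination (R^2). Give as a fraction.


Mean(y) = 27/2. SS_res = 109. SS_tot = 189. R^2 = 1 - 109/(189) = 80/189.

80/189


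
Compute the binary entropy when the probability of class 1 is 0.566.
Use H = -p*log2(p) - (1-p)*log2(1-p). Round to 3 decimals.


H = -0.566*log2(0.566) - 0.434*log2(0.434) = 0.987.

0.987


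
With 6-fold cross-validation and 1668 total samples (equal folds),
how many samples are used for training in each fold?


Each validation fold has 1668/6 = 278 samples. Training set = 1668 - 278 = 1390.

1390


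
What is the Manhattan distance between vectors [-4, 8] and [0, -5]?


d = sum of absolute differences: |-4-0|=4 + |8--5|=13 = 17.

17


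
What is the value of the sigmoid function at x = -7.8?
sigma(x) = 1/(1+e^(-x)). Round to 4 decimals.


sigma(-7.8) = 1/(1+e^(7.8)) = 1/(1+2440.601978) = 1/2441.601978 = 0.0004.

0.0004


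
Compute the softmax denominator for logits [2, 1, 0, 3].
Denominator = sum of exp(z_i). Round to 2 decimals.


Denom = e^2=7.3891 + e^1=2.7183 + e^0=1.0000 + e^3=20.0855. Sum = 31.1929, which rounds to 31.19.

31.19


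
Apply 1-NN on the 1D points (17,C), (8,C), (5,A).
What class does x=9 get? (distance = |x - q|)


Distances: |17-9|=8, |8-9|=1, |5-9|=4. 1 nearest: (8,C). Counts: {'C': 1}. Majority class: C.

C


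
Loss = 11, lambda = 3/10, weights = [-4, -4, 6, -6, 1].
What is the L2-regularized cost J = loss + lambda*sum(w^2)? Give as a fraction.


L2 sq norm = sum(w^2) = 105. J = 11 + 3/10 * 105 = 85/2.

85/2


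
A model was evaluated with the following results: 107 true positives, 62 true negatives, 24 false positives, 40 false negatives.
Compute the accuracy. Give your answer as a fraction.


Accuracy = (TP + TN) / (TP + TN + FP + FN) = (107 + 62) / 233 = 169/233.

169/233


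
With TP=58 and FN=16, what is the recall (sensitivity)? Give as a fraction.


Recall = TP / (TP + FN) = 58 / 74 = 29/37.

29/37


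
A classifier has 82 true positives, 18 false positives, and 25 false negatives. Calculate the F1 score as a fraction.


Precision = 82/100 = 41/50. Recall = 82/107 = 82/107. F1 = 2*P*R/(P+R) = 164/207.

164/207


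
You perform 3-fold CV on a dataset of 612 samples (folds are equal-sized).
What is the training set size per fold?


Each validation fold has 612/3 = 204 samples. Training set = 612 - 204 = 408.

408
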